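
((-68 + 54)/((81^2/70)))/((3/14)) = -13720/19683 = -0.70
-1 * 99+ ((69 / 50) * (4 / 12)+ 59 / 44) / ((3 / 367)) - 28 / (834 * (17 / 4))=945911101/7797900 = 121.30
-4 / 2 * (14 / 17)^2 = -392/289 = -1.36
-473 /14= -33.79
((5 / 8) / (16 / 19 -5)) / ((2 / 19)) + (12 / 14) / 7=-80861/61936 = -1.31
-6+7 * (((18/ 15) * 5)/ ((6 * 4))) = -17/4 = -4.25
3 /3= 1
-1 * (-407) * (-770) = -313390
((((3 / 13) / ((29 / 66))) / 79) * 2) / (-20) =-99/148915 = 0.00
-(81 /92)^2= -6561/8464 = -0.78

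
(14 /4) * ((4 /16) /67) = 7/536 = 0.01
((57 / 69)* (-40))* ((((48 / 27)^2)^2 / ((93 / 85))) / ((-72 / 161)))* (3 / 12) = 926105600/5491557 = 168.64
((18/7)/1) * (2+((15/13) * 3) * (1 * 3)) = 414/13 = 31.85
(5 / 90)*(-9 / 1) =-1/2 = -0.50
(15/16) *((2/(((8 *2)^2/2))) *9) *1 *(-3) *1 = -405/1024 = -0.40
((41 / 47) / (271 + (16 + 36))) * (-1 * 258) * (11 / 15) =-38786/75905 = -0.51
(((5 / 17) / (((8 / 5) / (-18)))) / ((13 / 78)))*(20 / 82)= -3375/697 = -4.84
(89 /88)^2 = 7921/7744 = 1.02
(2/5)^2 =4/25 = 0.16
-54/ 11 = -4.91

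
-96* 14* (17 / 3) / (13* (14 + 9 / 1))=-7616/299 = -25.47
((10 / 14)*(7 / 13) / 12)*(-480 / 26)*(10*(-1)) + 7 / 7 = 1169/169 = 6.92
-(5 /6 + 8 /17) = -133/102 = -1.30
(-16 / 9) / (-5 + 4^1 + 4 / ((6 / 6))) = -16/27 = -0.59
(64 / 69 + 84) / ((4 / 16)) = 23440/69 = 339.71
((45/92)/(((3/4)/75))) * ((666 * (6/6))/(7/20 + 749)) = 14985000/344701 = 43.47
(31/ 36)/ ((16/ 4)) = 31/144 = 0.22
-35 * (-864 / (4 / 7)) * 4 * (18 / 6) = 635040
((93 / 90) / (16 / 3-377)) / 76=-31/847400 = 0.00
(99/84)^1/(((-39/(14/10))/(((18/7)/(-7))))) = 99/6370 = 0.02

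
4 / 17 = 0.24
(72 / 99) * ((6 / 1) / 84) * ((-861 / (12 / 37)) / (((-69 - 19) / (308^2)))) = 148666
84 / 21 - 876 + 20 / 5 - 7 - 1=-876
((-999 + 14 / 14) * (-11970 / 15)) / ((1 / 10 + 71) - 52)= 7964040/191 = 41696.54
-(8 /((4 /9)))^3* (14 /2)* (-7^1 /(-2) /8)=-35721/2 = -17860.50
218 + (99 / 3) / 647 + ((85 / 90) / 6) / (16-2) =213322447/978264 = 218.06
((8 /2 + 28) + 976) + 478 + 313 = 1799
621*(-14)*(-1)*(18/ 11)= 156492/11 = 14226.55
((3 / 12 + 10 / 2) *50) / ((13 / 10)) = 2625/13 = 201.92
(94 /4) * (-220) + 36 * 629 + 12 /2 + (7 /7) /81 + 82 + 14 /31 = 44099347/2511 = 17562.46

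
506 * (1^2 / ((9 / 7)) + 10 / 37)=176594/333 = 530.31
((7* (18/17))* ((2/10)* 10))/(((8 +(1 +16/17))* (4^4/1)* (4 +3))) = 9/10816 = 0.00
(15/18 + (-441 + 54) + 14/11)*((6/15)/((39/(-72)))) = 203224/715 = 284.23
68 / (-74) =-34/37 = -0.92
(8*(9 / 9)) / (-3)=-8/3 = -2.67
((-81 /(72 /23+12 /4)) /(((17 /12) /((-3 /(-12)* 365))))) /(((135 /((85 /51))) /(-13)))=109135/799 = 136.59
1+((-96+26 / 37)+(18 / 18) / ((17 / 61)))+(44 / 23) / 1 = -1284612/14467 = -88.80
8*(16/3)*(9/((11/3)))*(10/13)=11520/143 = 80.56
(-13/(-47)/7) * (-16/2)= -104/329 = -0.32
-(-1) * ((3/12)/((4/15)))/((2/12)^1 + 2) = 45/104 = 0.43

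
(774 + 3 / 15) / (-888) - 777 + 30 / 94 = -162259697/208680 = -777.55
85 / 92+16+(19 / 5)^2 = 31.36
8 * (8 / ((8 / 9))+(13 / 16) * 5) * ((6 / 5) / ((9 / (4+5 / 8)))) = 7733/120 = 64.44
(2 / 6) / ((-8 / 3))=-1/8 = -0.12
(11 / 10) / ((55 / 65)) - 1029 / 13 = -77.85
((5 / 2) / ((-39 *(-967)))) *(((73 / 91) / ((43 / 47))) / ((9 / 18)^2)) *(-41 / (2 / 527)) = -370668085/147570969 = -2.51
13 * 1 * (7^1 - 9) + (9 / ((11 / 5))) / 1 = -241/11 = -21.91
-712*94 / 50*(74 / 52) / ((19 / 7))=-4333588/6175 = -701.80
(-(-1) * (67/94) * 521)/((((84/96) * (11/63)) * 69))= 418884/11891 = 35.23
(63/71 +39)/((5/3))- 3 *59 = -54339/355 = -153.07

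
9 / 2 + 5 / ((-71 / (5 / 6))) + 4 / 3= 410/71 = 5.77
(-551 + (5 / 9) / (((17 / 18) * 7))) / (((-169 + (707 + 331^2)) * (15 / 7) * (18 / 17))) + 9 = 89158337/9908910 = 9.00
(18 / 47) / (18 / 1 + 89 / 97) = 1746/86245 = 0.02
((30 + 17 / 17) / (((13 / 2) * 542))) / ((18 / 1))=31/63414 = 0.00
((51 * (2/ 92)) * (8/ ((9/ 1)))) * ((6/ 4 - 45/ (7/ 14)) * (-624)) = 1251744/23 = 54423.65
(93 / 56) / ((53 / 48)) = 558/371 = 1.50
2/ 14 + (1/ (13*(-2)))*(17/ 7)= 9/182 = 0.05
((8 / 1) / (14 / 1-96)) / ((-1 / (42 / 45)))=0.09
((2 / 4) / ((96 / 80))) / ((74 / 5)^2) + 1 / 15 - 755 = -248040271/328560 = -754.93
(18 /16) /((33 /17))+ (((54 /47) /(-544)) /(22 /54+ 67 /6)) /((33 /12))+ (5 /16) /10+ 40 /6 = 348878353/47940000 = 7.28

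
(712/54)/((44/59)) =5251/297 = 17.68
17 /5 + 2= 27/5 = 5.40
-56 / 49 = -8/7 = -1.14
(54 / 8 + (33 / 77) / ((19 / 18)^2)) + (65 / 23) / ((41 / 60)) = 107427531/9531844 = 11.27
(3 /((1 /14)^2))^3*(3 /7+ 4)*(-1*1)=-900317376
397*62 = 24614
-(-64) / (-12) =-16/3 = -5.33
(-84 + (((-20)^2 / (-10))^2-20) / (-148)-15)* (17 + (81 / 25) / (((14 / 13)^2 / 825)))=-923335001/3626 = -254642.86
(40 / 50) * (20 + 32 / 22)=944/55 = 17.16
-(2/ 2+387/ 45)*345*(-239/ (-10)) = -395784/5 = -79156.80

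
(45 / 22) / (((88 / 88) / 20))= 450/11 = 40.91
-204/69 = -68/23 = -2.96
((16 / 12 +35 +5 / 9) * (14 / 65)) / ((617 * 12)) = 1162/1082835 = 0.00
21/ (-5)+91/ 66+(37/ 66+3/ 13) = -4354/2145 = -2.03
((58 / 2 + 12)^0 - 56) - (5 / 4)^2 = -905/16 = -56.56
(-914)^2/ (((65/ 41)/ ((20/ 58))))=68502472/377 = 181704.17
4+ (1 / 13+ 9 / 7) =488/91 = 5.36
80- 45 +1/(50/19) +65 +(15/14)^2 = 497487/4900 = 101.53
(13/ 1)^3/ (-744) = -2197/744 = -2.95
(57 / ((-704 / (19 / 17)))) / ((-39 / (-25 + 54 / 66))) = -48013/855712 = -0.06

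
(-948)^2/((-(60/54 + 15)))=-8088336/145 = -55781.63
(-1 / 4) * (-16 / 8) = 1/2 = 0.50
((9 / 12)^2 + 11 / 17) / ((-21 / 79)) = -3713/816 = -4.55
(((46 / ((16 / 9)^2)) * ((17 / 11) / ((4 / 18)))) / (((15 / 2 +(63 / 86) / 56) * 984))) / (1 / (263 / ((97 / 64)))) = 358167339/150752162 = 2.38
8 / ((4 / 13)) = 26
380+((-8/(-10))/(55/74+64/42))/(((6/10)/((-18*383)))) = -12945628/3523 = -3674.60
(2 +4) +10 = 16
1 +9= 10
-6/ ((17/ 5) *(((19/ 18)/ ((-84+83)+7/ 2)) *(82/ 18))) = -12150/13243 = -0.92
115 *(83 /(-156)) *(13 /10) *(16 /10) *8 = -15272/15 = -1018.13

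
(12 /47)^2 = 0.07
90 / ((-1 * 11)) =-90/11 = -8.18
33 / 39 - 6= -5.15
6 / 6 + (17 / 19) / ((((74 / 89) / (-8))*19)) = 7305/13357 = 0.55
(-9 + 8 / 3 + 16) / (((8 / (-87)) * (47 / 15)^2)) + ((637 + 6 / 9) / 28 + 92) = 38620213/371112 = 104.07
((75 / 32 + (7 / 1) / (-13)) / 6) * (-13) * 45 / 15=-751/64 = -11.73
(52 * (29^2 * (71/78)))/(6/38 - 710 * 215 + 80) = -2269018/8696481 = -0.26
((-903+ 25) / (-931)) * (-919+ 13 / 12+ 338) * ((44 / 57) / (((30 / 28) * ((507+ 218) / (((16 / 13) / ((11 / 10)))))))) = -0.61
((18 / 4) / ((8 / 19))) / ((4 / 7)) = 1197/64 = 18.70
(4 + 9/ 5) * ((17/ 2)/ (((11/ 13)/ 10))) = 582.64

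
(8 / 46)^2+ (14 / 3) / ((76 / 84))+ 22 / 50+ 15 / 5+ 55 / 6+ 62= 120302641/1507650 = 79.79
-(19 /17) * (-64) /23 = 1216/391 = 3.11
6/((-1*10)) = -3/5 = -0.60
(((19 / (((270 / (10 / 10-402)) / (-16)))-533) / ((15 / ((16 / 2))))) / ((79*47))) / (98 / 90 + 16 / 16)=-0.01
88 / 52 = 22/13 = 1.69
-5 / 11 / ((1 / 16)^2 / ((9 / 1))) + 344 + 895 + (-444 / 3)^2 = 243053/11 = 22095.73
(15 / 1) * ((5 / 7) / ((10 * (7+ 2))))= 5/42 = 0.12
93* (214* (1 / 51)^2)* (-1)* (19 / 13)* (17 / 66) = -63023/21879 = -2.88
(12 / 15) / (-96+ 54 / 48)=-32/3795 = -0.01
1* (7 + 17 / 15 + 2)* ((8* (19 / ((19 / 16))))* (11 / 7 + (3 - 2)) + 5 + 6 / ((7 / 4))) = 359176/105 = 3420.72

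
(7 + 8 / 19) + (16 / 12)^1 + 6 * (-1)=157/57 = 2.75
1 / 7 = 0.14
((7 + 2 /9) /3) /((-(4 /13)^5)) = -24134045/27648 = -872.90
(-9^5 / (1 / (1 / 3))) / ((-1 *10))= 19683/10 = 1968.30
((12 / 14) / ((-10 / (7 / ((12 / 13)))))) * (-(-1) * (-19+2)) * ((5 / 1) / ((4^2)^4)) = 221/262144 = 0.00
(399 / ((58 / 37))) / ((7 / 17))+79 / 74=619.22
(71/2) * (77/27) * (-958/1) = -2618693/27 = -96988.63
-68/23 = -2.96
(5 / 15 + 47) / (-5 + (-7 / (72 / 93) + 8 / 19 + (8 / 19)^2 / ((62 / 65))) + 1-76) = -0.54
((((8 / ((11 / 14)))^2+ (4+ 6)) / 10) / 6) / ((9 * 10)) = 6877/326700 = 0.02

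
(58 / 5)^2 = 3364/25 = 134.56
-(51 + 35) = -86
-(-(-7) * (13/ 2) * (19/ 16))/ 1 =-54.03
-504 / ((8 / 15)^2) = -14175/8 = -1771.88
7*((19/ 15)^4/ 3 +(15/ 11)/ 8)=96224611/13365000 = 7.20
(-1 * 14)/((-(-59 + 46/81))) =-1134/4733 = -0.24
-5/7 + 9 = 58/7 = 8.29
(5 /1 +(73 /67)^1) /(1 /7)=2856/67 = 42.63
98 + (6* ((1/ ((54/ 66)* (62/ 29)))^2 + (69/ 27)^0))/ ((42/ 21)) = 101.98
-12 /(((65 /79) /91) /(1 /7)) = -948/5 = -189.60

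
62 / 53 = 1.17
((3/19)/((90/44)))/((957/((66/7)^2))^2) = 127776/191827895 = 0.00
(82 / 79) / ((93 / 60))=1640/2449 = 0.67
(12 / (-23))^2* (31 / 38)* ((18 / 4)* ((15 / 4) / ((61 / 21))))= 790965/613111 = 1.29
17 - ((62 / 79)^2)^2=647375041/38950081 = 16.62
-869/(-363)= 79/33 = 2.39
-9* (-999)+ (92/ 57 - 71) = 508532/57 = 8921.61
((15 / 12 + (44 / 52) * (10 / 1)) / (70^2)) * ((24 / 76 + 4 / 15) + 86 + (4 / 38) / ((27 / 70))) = 1406324/8169525 = 0.17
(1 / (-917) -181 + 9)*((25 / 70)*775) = -611184375/12838 = -47607.44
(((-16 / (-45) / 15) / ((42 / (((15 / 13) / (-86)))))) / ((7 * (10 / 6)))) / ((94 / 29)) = -58/289659825 = 0.00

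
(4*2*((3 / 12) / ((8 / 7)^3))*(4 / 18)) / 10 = 343/11520 = 0.03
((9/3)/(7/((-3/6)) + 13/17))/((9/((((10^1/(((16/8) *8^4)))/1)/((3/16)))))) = -17/103680 = 0.00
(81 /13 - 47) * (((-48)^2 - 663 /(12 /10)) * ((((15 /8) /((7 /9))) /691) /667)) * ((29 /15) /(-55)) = 1670931/127271144 = 0.01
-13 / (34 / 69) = -897/34 = -26.38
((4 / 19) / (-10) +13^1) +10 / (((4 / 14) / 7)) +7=25173/95 = 264.98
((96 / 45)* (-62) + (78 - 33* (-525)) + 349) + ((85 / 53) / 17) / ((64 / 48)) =56030977/3180 = 17619.80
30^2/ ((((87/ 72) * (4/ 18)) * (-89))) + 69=80889/2581 = 31.34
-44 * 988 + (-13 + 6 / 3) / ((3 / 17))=-130603/3 = -43534.33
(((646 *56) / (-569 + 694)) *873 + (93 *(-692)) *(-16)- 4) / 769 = 160293148/96125 = 1667.55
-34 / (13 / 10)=-340/13 = -26.15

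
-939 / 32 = -29.34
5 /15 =1/3 = 0.33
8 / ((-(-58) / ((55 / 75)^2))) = 484/6525 = 0.07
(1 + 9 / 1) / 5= 2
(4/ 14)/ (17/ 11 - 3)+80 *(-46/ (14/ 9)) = -132491/56 = -2365.91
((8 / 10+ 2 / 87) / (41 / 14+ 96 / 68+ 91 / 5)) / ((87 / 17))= 1448468/203023287 = 0.01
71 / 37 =1.92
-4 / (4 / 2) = -2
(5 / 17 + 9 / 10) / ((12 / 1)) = 203/2040 = 0.10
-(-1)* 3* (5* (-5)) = -75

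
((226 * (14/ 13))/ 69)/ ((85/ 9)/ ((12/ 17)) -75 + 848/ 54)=-12656/164749 = -0.08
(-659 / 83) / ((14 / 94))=-30973/581 = -53.31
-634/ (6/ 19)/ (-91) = 22.06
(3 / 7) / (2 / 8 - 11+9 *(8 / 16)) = -12/175 = -0.07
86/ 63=1.37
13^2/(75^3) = 169/421875 = 0.00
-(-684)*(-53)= -36252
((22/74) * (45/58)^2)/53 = 22275/6596804 = 0.00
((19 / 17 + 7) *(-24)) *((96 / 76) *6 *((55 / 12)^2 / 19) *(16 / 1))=-160300800/6137 = -26120.38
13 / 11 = 1.18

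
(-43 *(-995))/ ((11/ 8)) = 342280/11 = 31116.36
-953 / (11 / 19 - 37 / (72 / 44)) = 325926/7535 = 43.25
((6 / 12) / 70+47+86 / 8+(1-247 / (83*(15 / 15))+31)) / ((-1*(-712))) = 504199/4136720 = 0.12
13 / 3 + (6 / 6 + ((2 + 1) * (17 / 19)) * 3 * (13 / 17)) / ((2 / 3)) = 859/57 = 15.07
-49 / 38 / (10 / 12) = -147/95 = -1.55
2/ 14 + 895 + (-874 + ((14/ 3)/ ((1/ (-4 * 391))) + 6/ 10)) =-764077/105 = -7276.92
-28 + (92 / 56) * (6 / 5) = -911/35 = -26.03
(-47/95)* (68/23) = -3196/2185 = -1.46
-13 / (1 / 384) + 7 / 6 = -29945/6 = -4990.83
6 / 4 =1.50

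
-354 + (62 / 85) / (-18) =-270841/765 = -354.04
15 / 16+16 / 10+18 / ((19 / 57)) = 56.54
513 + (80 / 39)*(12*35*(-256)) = -220040.85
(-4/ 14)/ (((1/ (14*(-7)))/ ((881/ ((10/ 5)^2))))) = 6167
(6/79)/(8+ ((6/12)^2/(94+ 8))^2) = 998784/105205327 = 0.01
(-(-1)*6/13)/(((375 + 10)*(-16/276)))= -207/10010 = -0.02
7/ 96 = 0.07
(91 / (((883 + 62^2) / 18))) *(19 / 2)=15561/4727 = 3.29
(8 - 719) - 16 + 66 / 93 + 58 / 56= -629521/868 = -725.25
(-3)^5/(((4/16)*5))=-194.40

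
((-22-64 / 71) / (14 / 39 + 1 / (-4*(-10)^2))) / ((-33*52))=162600/4343141 = 0.04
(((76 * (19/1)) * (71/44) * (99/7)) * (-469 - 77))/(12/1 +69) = -666406/3 = -222135.33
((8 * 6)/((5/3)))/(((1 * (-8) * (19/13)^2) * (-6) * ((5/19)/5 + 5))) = 0.06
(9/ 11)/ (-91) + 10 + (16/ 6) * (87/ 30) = 266131/15015 = 17.72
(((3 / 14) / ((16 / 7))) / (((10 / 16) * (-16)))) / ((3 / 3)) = -3/320 = -0.01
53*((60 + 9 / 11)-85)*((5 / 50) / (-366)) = 7049/20130 = 0.35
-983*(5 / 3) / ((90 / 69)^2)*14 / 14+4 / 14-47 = -3816629/3780 = -1009.69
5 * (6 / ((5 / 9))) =54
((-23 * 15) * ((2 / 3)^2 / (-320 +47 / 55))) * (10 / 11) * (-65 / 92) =-0.31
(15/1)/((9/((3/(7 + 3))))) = 1/2 = 0.50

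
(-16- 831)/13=-847/13 = -65.15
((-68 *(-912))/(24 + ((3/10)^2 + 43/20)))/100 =969/41 = 23.63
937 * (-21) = -19677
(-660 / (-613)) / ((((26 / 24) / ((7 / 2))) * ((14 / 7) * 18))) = 770/7969 = 0.10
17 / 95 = 0.18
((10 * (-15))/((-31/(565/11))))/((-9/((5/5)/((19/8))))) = -226000/19437 = -11.63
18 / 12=3/2 = 1.50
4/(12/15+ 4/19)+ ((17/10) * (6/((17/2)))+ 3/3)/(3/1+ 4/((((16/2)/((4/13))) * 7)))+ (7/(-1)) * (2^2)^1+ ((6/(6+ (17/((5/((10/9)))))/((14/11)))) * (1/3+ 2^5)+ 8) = 2141867/339000 = 6.32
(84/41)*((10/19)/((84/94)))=940/779 = 1.21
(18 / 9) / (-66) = -1/33 = -0.03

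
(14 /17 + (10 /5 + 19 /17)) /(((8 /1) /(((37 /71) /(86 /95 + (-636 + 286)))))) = -235505/320231584 = 0.00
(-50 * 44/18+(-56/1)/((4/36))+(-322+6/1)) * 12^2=-135680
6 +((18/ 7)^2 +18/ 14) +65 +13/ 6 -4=22657/294 = 77.06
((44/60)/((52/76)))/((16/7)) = 1463/3120 = 0.47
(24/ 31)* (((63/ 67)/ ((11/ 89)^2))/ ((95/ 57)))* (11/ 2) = 17964828/114235 = 157.26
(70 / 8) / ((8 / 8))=35/4 = 8.75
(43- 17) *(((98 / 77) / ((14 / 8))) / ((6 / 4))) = 416/33 = 12.61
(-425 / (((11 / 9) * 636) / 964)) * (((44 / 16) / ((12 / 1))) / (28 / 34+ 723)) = -348245/2086928 = -0.17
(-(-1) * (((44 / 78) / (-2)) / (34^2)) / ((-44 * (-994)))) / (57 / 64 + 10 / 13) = -2/595071519 = 0.00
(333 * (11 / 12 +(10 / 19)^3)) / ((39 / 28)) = 254.01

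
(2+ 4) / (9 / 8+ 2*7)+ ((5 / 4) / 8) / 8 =12893/30976 = 0.42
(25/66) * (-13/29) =-325/1914 = -0.17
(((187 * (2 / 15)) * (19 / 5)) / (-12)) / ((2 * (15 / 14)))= -24871/6750 = -3.68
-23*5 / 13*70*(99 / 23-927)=7427700/13 = 571361.54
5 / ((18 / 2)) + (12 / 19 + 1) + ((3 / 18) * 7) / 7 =805/342 = 2.35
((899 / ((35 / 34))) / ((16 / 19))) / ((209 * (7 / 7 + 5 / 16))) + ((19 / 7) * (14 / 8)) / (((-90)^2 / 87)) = 22304509/5821200 = 3.83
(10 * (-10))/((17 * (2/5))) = -250/17 = -14.71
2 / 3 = 0.67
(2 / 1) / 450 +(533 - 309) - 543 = -71774/225 = -319.00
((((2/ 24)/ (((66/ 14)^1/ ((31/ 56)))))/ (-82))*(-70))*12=0.10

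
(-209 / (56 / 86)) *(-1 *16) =35948/7 = 5135.43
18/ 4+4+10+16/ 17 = 19.44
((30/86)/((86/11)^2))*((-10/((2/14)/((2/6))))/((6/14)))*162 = -4002075/79507 = -50.34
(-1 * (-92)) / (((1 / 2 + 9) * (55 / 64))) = 11776/1045 = 11.27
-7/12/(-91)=1/156 = 0.01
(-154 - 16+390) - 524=-304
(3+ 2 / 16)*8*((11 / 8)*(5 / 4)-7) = -4225/32 = -132.03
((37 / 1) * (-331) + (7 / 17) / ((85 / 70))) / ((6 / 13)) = -46010705/1734 = -26534.43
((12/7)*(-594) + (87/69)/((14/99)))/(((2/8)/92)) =-371448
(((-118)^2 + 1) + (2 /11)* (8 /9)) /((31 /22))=2757182/279 = 9882.37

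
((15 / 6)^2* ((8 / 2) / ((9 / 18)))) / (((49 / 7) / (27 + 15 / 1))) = 300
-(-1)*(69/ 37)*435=30015/37 = 811.22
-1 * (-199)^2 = -39601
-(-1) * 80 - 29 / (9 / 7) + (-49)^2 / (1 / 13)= 281434/9 = 31270.44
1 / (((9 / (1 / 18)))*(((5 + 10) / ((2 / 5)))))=1/6075 = 0.00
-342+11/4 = -339.25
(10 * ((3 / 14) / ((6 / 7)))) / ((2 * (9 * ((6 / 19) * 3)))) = 95/648 = 0.15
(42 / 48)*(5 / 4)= 35/32 = 1.09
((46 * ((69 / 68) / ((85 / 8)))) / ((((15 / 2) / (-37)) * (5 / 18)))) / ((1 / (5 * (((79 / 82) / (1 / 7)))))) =-2630.83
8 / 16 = 0.50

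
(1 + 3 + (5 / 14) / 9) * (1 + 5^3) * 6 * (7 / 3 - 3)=-2036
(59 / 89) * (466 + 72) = 31742/89 = 356.65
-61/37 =-1.65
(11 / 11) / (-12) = -0.08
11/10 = 1.10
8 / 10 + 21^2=2209/5 = 441.80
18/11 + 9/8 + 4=595/88 = 6.76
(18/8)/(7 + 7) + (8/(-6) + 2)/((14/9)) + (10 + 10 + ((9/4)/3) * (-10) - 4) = 509/56 = 9.09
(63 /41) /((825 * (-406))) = -3/653950 = 0.00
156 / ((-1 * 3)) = -52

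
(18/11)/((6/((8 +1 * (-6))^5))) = 96/11 = 8.73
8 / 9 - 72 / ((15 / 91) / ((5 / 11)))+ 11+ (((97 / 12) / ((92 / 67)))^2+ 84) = -101300789/1489664 = -68.00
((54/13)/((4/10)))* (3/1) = 31.15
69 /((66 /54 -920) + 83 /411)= -85077/1132604 = -0.08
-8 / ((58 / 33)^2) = -2.59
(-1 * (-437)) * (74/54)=16169/27 = 598.85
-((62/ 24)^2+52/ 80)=-5273/720 = -7.32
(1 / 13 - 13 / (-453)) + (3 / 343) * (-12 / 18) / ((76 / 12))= 4018240/38378613 = 0.10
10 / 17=0.59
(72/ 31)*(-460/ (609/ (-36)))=397440/6293 = 63.16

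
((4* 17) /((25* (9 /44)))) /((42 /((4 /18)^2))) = 5984/382725 = 0.02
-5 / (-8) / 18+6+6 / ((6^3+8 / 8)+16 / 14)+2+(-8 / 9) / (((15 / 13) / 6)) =3.44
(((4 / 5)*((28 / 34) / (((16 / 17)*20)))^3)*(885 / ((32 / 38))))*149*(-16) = -171872841/1024000 = -167.84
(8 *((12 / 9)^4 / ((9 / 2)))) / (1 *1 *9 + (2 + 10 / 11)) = 45056/95499 = 0.47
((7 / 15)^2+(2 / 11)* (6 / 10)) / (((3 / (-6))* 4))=-809/4950 = -0.16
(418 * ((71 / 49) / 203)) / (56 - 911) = -1562/447615 = 0.00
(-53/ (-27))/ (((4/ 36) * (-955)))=-0.02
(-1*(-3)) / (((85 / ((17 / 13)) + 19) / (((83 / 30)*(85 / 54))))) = 1411/9072 = 0.16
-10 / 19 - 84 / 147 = -1.10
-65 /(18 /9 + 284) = -0.23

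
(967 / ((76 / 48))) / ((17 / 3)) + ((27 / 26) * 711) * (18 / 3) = 19054449/4199 = 4537.85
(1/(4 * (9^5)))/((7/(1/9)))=1/14880348 = 0.00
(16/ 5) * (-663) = -10608/5 = -2121.60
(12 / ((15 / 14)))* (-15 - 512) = -29512/5 = -5902.40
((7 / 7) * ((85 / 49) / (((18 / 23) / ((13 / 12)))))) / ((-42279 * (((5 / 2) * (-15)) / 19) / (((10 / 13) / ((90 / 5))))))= 437/355352508 = 0.00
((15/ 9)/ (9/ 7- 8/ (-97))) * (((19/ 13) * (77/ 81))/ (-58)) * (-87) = 2.54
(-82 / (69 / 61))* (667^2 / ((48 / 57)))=-919160017/24 = -38298334.04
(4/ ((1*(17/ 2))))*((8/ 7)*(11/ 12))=0.49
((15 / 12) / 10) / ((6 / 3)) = 1/16 = 0.06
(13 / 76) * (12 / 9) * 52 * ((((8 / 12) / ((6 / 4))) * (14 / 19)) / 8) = 0.49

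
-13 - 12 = -25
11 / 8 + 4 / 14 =93/56 = 1.66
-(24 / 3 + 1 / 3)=-25/3 = -8.33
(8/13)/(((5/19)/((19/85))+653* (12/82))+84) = 118408/34776391 = 0.00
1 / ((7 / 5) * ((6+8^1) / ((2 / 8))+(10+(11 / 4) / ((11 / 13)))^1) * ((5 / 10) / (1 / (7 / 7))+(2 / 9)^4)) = 262440/12783827 = 0.02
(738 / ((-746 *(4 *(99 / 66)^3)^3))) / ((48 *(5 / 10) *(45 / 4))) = -164/110126385 = 0.00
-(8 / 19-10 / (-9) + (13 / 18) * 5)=-5.14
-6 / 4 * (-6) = 9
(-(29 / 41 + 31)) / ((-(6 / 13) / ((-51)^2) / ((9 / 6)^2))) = 32967675/82 = 402044.82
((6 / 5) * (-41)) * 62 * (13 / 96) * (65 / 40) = -214799/320 = -671.25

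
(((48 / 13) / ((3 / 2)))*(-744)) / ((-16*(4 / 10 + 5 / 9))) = 66960/559 = 119.79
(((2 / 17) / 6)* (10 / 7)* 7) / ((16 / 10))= 25/204 = 0.12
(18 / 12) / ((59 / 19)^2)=1083/6962 = 0.16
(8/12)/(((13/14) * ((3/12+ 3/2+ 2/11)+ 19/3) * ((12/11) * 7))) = 484/42549 = 0.01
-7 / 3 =-2.33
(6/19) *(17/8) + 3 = 279/76 = 3.67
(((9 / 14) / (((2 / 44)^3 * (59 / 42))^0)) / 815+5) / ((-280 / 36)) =-513531/798700 = -0.64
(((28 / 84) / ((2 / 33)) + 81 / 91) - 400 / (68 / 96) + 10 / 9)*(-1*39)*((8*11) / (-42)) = -341350262/7497 = -45531.58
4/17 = 0.24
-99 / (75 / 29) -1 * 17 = -1382/25 = -55.28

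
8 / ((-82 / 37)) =-148/41 = -3.61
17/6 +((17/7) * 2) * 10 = 51.40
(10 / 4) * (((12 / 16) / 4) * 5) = 75/32 = 2.34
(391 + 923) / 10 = 657/5 = 131.40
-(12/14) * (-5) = 30/7 = 4.29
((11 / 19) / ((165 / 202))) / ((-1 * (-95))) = 202/27075 = 0.01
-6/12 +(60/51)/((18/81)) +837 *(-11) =-312875/34 = -9202.21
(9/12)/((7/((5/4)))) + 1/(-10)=19/560 = 0.03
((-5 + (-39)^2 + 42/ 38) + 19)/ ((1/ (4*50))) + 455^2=9770675/19 = 514246.05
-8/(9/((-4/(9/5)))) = 160/81 = 1.98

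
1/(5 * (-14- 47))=-1/305 = 0.00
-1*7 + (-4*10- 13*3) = -86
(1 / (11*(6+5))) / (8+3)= 1/1331 = 0.00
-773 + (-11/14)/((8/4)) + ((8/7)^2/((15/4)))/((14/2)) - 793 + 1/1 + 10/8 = -8047259/5145 = -1564.09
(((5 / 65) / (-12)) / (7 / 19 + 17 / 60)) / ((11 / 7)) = -665/106249 = -0.01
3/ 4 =0.75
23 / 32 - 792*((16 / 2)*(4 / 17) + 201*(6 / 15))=-177253981/2720 = -65166.90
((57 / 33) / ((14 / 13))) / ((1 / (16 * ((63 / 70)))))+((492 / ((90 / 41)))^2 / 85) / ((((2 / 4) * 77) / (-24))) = -169511404/490875 = -345.32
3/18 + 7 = 43/6 = 7.17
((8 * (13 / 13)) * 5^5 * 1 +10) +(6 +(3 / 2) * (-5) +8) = 50033/2 = 25016.50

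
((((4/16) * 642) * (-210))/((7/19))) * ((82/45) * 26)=-4334356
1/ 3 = 0.33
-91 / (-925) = 91/925 = 0.10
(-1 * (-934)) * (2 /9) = 1868/9 = 207.56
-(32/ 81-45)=3613/81 = 44.60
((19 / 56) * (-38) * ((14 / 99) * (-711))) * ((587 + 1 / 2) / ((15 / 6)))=6701965/22 = 304634.77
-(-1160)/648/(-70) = -0.03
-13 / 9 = -1.44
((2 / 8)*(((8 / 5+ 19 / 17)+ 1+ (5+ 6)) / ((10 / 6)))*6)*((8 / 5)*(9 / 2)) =95.37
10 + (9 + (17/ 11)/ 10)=2107/110 = 19.15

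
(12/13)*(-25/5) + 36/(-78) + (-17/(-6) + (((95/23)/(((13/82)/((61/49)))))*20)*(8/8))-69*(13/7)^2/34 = 68255347/106743 = 639.44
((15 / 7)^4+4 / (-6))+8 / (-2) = 118261/7203 = 16.42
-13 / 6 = -2.17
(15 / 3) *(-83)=-415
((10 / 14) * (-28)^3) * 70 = -1097600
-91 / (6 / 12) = -182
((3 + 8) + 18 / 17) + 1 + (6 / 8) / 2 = 1827/136 = 13.43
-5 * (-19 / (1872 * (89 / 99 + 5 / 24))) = 1045/22802 = 0.05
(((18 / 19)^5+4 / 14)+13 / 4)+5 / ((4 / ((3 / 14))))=633224895/138661544 = 4.57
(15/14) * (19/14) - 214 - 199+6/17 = -1370095/3332 = -411.19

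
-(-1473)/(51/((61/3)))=29951/51 = 587.27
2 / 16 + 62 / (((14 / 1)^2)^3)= 470627/3764768 = 0.13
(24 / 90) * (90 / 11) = 24/11 = 2.18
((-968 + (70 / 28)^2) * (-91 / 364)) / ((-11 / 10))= -19235/88 = -218.58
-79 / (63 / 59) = -73.98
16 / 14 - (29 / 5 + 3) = -268/35 = -7.66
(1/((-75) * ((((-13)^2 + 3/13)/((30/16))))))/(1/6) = -39/44000 = 0.00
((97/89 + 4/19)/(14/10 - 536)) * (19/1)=-3665/79299 = -0.05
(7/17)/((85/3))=21/1445 = 0.01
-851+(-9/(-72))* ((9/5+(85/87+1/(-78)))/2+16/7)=-850.54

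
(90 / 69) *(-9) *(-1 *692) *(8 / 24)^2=20760/23 = 902.61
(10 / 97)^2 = 0.01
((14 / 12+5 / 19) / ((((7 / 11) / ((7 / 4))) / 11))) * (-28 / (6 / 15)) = -3027.65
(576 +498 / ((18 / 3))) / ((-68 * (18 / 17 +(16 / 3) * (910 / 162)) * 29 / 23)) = -3683151/14863544 = -0.25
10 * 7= 70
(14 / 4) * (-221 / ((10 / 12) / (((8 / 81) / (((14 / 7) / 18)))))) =-12376/15 = -825.07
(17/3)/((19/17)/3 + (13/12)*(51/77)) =89012/17123 = 5.20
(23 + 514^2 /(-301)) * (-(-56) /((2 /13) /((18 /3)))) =-80269176/43 = -1866725.02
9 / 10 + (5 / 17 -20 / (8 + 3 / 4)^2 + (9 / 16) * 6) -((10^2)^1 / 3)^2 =-331908149/299880 = -1106.80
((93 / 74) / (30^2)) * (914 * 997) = 14124499/11100 = 1272.48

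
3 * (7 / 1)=21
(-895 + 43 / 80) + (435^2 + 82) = 188412.54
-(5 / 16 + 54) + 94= 635/16 = 39.69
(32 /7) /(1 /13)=416/7 = 59.43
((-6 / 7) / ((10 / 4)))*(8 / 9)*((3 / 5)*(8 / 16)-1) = 16/75 = 0.21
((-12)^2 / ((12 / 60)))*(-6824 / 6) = -818880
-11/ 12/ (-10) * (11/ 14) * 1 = 121/1680 = 0.07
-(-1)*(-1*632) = -632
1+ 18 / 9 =3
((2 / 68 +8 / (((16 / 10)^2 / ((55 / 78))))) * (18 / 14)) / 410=71061/10148320 = 0.01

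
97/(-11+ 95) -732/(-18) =1171/28 = 41.82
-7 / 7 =-1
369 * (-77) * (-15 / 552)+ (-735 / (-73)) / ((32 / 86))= 21468405/26864 = 799.15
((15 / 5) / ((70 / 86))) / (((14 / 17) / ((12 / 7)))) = 7.67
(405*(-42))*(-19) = 323190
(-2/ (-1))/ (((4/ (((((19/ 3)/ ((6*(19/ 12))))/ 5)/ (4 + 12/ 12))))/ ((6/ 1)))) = 2/25 = 0.08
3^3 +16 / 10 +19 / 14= 2097/70 = 29.96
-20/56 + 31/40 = 117/280 = 0.42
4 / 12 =1/3 = 0.33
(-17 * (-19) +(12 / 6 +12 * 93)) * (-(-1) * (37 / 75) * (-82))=-4371994/75 = -58293.25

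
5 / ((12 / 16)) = 6.67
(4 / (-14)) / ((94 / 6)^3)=-54/726761 = 0.00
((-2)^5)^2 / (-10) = -512/5 = -102.40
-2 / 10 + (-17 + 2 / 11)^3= -31659456/6655 = -4757.24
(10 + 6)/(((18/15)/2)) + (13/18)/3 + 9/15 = 7427/270 = 27.51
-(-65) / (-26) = -5/2 = -2.50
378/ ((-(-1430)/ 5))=189/143 = 1.32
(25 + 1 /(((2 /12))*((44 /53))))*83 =58847/22 = 2674.86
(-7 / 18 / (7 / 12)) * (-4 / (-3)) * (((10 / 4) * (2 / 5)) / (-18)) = 4/81 = 0.05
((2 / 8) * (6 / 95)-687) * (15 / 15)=-130527/190 = -686.98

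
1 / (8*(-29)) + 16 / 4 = 927/232 = 4.00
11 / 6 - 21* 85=-10699/6 = -1783.17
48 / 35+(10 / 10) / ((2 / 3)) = 201/70 = 2.87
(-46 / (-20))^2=529/100 = 5.29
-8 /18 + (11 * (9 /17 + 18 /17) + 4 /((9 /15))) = 3625/153 = 23.69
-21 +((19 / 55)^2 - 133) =-465489/3025 = -153.88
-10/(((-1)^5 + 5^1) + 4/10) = -25/11 = -2.27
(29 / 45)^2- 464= -463.58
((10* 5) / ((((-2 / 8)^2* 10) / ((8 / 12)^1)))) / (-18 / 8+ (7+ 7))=640/141 = 4.54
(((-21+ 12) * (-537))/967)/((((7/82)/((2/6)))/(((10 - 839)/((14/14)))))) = -109512558/6769 = -16178.54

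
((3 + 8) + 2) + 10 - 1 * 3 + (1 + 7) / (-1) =12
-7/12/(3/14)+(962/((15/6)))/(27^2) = -15997/7290 = -2.19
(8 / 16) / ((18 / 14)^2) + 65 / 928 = 28001/75168 = 0.37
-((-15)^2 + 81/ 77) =-17406/77 = -226.05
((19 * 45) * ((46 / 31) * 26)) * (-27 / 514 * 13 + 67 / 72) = 130180115/15934 = 8169.96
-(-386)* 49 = 18914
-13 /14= -0.93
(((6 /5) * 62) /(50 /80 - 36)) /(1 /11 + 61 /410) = -2684352/305923 = -8.77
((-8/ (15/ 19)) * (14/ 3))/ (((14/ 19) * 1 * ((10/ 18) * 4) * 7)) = -722/175 = -4.13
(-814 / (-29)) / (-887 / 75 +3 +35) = 61050/56927 = 1.07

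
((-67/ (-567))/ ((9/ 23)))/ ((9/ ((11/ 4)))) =16951/183708 = 0.09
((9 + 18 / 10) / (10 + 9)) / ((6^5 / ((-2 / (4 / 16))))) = -1/1710 = 0.00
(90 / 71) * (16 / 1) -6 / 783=375698/18531 = 20.27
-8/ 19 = -0.42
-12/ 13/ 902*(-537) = 3222/5863 = 0.55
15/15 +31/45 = 1.69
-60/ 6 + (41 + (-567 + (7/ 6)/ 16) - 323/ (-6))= -482.09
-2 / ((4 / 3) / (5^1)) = -15/2 = -7.50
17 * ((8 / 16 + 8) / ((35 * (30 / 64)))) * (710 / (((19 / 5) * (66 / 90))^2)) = 246228000/305767 = 805.28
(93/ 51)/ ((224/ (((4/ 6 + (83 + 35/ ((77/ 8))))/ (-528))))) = -89311/66350592 = 0.00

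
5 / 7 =0.71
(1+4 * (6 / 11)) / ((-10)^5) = -7/220000 = 0.00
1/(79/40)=40/79 = 0.51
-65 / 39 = -5/3 = -1.67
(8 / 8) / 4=1/4 = 0.25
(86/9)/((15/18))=172/15 = 11.47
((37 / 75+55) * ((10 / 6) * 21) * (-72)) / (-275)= 699216/1375 = 508.52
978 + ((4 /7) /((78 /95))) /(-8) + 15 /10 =1069519/1092 = 979.41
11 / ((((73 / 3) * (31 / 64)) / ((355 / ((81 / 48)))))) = 3998720/20367 = 196.33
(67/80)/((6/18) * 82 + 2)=201/7040 = 0.03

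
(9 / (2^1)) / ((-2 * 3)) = -3/4 = -0.75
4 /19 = 0.21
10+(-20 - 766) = -776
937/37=25.32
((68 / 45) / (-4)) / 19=-17/855 = -0.02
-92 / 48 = -23/12 = -1.92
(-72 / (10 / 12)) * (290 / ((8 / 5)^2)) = -19575/2 = -9787.50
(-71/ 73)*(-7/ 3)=2.27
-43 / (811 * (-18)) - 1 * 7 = -102143/14598 = -7.00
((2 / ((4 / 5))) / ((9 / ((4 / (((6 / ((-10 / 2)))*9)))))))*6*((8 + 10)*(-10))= 1000/9 = 111.11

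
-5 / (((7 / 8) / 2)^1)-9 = -143/7 = -20.43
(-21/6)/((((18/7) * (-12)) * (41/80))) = 245/1107 = 0.22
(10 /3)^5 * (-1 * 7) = -700000/243 = -2880.66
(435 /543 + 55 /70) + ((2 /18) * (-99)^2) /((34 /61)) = 42116950/21539 = 1955.38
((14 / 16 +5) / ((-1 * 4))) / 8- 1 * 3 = -815/256 = -3.18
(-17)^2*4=1156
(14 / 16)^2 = 49/64 = 0.77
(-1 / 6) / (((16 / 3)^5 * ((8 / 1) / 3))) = -243/16777216 = 0.00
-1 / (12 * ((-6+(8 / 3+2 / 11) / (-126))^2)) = -1440747/627101764 = 0.00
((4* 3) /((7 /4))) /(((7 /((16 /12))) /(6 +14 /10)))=2368/245 = 9.67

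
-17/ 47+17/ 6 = 697/282 = 2.47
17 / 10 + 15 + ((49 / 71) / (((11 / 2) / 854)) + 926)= 8199407/7810 = 1049.86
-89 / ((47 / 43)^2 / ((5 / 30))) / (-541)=164561/7170414 = 0.02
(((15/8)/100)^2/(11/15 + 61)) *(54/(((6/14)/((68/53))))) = 28917/31409920 = 0.00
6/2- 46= -43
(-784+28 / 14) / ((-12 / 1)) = 391/6 = 65.17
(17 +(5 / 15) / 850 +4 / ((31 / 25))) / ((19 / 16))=12791048/750975 = 17.03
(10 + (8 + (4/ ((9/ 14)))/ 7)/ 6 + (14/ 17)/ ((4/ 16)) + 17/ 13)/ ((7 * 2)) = 95969/83538 = 1.15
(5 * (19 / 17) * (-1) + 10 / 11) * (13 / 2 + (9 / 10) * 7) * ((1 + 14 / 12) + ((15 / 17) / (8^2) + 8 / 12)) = -1626275/9537 = -170.52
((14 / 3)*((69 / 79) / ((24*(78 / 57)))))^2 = 9357481/607523904 = 0.02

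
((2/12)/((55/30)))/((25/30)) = 0.11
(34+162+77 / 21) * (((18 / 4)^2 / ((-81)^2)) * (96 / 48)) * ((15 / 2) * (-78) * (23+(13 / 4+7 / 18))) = -37338665/1944 = -19207.13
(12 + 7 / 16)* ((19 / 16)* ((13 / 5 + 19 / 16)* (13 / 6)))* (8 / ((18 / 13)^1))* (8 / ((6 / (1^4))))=64537889/69120 = 933.71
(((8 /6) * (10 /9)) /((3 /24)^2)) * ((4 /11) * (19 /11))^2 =14786560/395307 = 37.41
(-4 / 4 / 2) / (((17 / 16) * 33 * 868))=-2/121737 = 0.00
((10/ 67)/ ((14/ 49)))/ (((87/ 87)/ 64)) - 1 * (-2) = 2374/67 = 35.43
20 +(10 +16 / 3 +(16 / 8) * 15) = 196/3 = 65.33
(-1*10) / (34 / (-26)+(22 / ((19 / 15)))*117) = -2470/501607 = 0.00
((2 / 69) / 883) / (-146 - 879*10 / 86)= -86/650273871 = 0.00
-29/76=-0.38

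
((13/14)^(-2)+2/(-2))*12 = 324/169 = 1.92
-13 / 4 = -3.25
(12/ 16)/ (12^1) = 1/16 = 0.06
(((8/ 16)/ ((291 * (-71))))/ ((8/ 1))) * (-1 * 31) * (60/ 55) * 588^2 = 2679516/75757 = 35.37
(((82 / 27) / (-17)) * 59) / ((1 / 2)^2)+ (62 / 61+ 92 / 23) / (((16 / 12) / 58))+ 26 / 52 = 9886553/55998 = 176.55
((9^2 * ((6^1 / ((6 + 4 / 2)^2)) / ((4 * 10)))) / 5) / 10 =243/64000 = 0.00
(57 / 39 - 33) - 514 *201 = -1343492/13 = -103345.54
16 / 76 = 4/19 = 0.21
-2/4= -1/2 = -0.50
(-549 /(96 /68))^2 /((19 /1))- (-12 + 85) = 9589553/1216 = 7886.15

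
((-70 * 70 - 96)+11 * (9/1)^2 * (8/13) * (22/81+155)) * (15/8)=150263.65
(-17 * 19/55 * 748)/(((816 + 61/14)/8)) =-2459968/57425 = -42.84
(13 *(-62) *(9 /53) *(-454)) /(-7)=-3293316/371 = -8876.86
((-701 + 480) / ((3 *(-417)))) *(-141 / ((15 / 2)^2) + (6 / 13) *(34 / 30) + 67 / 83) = -1618349/7787475 = -0.21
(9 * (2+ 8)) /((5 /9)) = 162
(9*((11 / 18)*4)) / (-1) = -22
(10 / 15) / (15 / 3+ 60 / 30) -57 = -1195/21 = -56.90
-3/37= -0.08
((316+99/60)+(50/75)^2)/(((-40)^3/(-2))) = 0.01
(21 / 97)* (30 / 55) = 126/1067 = 0.12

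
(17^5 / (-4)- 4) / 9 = -473291/12 = -39440.92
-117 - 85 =-202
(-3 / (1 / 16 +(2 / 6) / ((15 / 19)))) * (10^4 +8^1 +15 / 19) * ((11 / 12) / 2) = -188265330/6631 = -28391.70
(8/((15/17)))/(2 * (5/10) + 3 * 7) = 68/165 = 0.41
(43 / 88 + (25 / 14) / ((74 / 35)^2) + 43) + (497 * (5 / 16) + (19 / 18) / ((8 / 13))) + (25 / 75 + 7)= 112896899/542124 = 208.25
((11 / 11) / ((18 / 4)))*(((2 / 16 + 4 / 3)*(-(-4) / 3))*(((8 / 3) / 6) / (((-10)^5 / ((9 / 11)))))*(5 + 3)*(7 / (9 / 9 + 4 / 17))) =-119/1670625 = 0.00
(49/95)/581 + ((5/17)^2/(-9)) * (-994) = 195960457/20508885 = 9.55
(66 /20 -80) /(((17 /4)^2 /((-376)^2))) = -867483136/1445 = -600334.35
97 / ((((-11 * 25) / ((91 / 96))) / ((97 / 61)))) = -856219/1610400 = -0.53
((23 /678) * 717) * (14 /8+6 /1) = 170407/904 = 188.50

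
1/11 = 0.09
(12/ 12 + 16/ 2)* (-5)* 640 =-28800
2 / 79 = 0.03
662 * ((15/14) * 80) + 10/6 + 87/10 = 56753.22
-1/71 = -0.01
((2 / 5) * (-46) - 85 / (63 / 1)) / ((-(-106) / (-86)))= 267503/16695 = 16.02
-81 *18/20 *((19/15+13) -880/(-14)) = -983907/175 = -5622.33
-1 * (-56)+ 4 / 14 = 394/7 = 56.29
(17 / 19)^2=289/361 = 0.80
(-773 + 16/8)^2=594441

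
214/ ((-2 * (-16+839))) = -0.13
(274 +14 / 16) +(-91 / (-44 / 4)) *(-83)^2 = 5039381/88 = 57265.69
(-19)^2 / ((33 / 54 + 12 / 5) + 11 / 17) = 552330/5597 = 98.68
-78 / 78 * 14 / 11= -14/11 = -1.27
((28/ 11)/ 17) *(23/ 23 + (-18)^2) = 9100/187 = 48.66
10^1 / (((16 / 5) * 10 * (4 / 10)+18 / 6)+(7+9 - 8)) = 50/119 = 0.42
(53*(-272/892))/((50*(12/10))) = -901/3345 = -0.27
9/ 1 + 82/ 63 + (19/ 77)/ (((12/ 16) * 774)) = 131567/12771 = 10.30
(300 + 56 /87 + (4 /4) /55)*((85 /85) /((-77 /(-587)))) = 844497529/368445 = 2292.06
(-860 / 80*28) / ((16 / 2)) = -301/8 = -37.62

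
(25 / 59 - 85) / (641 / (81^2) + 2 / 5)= -169.93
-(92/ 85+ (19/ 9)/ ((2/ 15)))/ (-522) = 8627/266220 = 0.03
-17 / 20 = -0.85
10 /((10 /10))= 10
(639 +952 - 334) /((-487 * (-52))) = 1257/25324 = 0.05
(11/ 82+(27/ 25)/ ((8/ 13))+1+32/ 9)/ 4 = 475619/295200 = 1.61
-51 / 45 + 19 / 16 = 13/240 = 0.05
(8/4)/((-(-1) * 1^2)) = 2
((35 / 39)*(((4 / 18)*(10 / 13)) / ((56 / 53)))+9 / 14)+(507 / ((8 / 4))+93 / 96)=260901035/1022112 = 255.26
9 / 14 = 0.64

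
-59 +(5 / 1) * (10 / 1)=-9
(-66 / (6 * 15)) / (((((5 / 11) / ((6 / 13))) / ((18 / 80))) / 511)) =-556479/6500 = -85.61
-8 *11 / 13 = -6.77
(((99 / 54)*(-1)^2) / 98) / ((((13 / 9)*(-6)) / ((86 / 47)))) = -473/119756 = 0.00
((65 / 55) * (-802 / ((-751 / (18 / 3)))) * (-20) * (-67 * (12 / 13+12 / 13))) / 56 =19344240/57827 = 334.52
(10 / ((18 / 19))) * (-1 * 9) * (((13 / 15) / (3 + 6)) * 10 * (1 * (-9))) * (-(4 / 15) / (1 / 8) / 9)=-15808/81 = -195.16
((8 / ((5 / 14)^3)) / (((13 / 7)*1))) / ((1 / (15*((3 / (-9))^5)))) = -153664/26325 = -5.84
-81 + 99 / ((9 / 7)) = -4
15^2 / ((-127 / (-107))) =24075/127 = 189.57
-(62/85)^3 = -238328/614125 = -0.39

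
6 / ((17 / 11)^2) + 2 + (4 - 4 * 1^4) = 1304/289 = 4.51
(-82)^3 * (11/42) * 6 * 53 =-321447544/7 = -45921077.71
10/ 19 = 0.53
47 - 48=-1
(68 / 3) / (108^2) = 17/8748 = 0.00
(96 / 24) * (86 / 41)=344/41 = 8.39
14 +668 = 682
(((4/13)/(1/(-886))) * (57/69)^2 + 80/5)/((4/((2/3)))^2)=-32482/6877 = -4.72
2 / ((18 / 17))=17/9 = 1.89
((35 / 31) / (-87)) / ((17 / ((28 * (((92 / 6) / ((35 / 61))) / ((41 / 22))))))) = -1728496/5639427 = -0.31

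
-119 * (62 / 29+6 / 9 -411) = 4226047/87 = 48575.25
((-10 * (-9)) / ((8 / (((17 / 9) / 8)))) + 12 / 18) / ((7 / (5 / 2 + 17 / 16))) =6061/3584 = 1.69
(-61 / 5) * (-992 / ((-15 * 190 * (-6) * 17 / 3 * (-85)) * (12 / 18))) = -7564/3431875 = 0.00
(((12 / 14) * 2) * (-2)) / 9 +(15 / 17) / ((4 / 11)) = 2921/1428 = 2.05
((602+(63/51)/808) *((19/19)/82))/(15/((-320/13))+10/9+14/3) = 297687348/209571869 = 1.42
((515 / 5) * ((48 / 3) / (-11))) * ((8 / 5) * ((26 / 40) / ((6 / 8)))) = -171392/825 = -207.75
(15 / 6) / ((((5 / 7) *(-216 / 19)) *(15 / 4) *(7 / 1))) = -19/1620 = -0.01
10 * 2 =20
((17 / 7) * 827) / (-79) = -14059/553 = -25.42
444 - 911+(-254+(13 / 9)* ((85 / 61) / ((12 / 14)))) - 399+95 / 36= -7345705/6588 = -1115.01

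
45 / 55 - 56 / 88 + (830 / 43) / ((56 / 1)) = 6973/13244 = 0.53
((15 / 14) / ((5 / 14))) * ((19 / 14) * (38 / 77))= 1083/539 = 2.01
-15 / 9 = -5/3 = -1.67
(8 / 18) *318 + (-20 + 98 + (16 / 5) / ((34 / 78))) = 57802/255 = 226.67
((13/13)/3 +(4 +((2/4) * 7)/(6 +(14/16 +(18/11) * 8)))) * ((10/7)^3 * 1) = 485000/36897 = 13.14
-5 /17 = -0.29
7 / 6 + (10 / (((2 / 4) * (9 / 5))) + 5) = 311/18 = 17.28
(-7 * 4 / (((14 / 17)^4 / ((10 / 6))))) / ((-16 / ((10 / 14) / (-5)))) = -417605/460992 = -0.91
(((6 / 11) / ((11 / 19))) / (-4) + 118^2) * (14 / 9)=23586857/1089 = 21659.19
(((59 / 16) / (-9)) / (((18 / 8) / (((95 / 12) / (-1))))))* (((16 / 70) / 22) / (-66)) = -1121/4939704 = 0.00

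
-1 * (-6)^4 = -1296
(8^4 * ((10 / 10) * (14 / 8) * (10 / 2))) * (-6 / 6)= -35840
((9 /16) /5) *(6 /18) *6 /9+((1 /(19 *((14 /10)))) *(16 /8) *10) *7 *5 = 20019/760 = 26.34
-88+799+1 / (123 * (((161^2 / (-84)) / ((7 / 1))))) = 15420875/21689 = 711.00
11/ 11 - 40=-39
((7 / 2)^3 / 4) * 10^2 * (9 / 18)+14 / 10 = 537.34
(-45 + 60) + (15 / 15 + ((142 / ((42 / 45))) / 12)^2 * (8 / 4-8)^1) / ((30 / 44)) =-4110413/2940 = -1398.10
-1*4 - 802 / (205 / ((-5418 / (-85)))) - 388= -11175836/17425 = -641.37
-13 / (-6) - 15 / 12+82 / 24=4.33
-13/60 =-0.22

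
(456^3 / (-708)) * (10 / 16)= -4938480/59 = -83703.05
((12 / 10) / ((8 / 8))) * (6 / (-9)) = -4/5 = -0.80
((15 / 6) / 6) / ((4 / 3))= 5/16 = 0.31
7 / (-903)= -1/129 = -0.01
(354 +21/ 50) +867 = 61071/50 = 1221.42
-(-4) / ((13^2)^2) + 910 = 25990514/28561 = 910.00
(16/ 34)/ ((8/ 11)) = 11/17 = 0.65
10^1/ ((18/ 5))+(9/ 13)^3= 3.11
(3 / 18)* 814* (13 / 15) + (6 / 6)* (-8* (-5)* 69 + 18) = 130301/45 = 2895.58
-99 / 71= -1.39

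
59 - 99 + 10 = -30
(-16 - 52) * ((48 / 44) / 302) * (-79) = 32232/1661 = 19.41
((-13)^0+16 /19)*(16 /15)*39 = 76.63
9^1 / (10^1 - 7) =3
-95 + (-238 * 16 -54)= -3957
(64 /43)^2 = 4096/1849 = 2.22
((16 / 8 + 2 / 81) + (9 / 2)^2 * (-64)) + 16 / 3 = -104380/81 = -1288.64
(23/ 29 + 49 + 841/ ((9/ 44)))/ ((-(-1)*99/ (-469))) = -509386528/25839 = -19713.86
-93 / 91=-1.02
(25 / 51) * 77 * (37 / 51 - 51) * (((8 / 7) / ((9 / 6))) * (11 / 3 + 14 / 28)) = -141020000/23409 = -6024.18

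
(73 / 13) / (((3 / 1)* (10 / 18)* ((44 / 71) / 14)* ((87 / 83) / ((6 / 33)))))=3011323/228085 = 13.20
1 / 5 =0.20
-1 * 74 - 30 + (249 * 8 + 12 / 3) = 1892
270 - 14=256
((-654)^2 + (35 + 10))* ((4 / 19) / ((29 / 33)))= 56464452/551 = 102476.32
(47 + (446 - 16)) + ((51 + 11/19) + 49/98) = 20105/38 = 529.08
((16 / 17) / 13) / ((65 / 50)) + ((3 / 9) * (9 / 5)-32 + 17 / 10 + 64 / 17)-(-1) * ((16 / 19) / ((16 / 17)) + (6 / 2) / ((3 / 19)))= -3266959/545870 = -5.98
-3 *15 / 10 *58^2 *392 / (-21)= 282576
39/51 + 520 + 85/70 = 124231/238 = 521.98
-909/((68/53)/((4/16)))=-48177/272 = -177.12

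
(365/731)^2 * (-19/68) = -2531275/36336548 = -0.07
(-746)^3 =-415160936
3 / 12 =1/4 = 0.25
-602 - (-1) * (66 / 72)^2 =-86567/144 = -601.16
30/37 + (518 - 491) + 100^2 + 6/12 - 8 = 741503/74 = 10020.31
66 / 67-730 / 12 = -24059/402 = -59.85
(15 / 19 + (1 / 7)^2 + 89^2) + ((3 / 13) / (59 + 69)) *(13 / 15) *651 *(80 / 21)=59030501/7448 = 7925.68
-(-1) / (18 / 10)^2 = 25/81 = 0.31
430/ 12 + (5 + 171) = 1271/6 = 211.83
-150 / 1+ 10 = -140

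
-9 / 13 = -0.69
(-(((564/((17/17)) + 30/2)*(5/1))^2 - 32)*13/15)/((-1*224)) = 32426.46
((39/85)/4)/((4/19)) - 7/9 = -2851/12240 = -0.23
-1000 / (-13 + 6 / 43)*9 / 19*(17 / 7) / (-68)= -96750/73549 = -1.32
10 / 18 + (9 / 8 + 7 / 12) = 163/72 = 2.26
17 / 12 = 1.42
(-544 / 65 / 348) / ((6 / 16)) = -1088/16965 = -0.06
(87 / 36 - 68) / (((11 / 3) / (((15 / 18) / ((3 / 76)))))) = -74765/198 = -377.60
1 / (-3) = -1/3 = -0.33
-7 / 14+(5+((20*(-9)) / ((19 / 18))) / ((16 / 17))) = -3357/19 = -176.68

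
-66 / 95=-0.69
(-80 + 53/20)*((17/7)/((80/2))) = -3757/800 = -4.70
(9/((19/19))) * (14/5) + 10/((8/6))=327/10 = 32.70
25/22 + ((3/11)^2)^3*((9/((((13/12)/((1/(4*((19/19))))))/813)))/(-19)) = 962485367/875151134 = 1.10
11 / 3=3.67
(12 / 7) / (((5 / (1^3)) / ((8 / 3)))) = 32/35 = 0.91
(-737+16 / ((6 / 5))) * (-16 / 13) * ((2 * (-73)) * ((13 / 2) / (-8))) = 316966/3 = 105655.33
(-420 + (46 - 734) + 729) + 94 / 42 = -7912/21 = -376.76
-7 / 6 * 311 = -2177/6 = -362.83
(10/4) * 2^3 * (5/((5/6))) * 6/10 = 72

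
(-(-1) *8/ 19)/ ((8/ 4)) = 4/19 = 0.21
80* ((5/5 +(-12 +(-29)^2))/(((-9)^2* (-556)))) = -16600/11259 = -1.47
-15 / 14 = -1.07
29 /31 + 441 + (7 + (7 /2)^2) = 57187/124 = 461.19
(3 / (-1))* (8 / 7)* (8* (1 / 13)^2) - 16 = -19120/1183 = -16.16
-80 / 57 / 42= -40/1197 = -0.03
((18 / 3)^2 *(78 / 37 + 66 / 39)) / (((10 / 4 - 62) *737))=-131616/42185143 = 0.00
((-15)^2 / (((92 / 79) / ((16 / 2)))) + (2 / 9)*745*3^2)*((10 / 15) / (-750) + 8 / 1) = 125662036/5175 = 24282.52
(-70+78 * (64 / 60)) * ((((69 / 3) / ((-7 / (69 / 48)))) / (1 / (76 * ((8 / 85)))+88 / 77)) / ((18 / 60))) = -884488/5459 = -162.02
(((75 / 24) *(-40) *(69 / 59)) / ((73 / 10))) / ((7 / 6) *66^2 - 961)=-86250/17749147 = 0.00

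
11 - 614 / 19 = -405/19 = -21.32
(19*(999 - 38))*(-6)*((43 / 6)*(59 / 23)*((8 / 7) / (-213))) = 370584664/34293 = 10806.42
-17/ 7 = -2.43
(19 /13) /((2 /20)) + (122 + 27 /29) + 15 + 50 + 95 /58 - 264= -45101/754 = -59.82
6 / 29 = 0.21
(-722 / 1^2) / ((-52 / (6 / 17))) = 1083/221 = 4.90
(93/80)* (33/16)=2.40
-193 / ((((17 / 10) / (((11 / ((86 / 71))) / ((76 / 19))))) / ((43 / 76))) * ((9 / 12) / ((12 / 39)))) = -753665/12597 = -59.83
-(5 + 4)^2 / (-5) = 81/5 = 16.20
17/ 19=0.89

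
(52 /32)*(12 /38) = 0.51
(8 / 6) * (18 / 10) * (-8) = -96/5 = -19.20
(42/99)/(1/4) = 56/33 = 1.70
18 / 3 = 6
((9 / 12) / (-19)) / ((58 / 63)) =-189/4408 = -0.04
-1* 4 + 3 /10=-37/10 = -3.70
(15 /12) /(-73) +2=579/292 = 1.98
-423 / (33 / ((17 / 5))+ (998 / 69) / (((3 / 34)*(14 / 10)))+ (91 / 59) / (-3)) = -614765781/183527794 = -3.35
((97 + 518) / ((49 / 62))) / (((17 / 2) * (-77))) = -76260/64141 = -1.19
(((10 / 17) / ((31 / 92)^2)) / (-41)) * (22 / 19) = -1862080/12726523 = -0.15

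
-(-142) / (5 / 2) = 284/5 = 56.80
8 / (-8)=-1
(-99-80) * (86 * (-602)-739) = 9399469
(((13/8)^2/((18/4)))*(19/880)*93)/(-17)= -99541/1436160 = -0.07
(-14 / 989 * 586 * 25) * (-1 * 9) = 1845900/989 = 1866.43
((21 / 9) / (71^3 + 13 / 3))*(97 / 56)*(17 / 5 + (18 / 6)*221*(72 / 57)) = 7748651/816046960 = 0.01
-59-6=-65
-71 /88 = -0.81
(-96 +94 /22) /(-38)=1009/418 = 2.41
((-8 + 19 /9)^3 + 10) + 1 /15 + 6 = -685822/3645 = -188.15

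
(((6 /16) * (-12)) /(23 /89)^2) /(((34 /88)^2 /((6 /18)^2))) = -50.15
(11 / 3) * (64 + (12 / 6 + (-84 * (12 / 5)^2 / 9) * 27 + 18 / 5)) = -126676/25 = -5067.04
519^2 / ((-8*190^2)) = -269361/288800 = -0.93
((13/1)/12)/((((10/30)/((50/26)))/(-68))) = -425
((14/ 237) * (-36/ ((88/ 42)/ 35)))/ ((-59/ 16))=493920/51271 = 9.63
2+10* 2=22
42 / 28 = 3/2 = 1.50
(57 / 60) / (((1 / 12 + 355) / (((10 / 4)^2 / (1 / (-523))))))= -149055/17044 = -8.75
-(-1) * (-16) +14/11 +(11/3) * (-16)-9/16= -39049/528 = -73.96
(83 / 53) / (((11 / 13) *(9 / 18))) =2158/583 = 3.70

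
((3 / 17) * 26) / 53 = 78/901 = 0.09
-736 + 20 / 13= -9548/13 = -734.46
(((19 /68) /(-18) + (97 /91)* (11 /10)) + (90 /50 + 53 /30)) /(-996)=-2630707/554692320 = 0.00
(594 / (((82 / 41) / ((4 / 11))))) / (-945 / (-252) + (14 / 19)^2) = 155952/6199 = 25.16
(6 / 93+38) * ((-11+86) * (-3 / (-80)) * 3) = 39825/124 = 321.17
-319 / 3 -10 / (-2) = -304/3 = -101.33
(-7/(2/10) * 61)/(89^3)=-2135/704969 = 0.00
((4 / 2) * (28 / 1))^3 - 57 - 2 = 175557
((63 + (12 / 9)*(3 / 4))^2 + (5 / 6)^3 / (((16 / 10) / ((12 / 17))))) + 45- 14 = 10103521/2448 = 4127.26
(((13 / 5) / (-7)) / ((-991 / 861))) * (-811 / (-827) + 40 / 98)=89990121/200791465 = 0.45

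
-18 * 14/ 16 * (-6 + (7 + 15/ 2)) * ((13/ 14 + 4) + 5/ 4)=-26469/32 = -827.16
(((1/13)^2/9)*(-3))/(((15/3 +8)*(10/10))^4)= -1/14480427 = 0.00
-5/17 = -0.29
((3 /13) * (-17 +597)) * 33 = 57420/13 = 4416.92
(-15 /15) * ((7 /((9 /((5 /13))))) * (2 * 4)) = -280/117 = -2.39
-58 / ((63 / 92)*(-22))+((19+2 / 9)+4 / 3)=16913/693 = 24.41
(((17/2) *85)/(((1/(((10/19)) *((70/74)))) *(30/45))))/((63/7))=252875/4218 = 59.95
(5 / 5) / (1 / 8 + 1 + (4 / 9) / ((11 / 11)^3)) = 72/113 = 0.64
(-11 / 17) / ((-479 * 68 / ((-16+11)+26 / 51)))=-2519/28239924 = 0.00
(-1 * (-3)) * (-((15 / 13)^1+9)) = -30.46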